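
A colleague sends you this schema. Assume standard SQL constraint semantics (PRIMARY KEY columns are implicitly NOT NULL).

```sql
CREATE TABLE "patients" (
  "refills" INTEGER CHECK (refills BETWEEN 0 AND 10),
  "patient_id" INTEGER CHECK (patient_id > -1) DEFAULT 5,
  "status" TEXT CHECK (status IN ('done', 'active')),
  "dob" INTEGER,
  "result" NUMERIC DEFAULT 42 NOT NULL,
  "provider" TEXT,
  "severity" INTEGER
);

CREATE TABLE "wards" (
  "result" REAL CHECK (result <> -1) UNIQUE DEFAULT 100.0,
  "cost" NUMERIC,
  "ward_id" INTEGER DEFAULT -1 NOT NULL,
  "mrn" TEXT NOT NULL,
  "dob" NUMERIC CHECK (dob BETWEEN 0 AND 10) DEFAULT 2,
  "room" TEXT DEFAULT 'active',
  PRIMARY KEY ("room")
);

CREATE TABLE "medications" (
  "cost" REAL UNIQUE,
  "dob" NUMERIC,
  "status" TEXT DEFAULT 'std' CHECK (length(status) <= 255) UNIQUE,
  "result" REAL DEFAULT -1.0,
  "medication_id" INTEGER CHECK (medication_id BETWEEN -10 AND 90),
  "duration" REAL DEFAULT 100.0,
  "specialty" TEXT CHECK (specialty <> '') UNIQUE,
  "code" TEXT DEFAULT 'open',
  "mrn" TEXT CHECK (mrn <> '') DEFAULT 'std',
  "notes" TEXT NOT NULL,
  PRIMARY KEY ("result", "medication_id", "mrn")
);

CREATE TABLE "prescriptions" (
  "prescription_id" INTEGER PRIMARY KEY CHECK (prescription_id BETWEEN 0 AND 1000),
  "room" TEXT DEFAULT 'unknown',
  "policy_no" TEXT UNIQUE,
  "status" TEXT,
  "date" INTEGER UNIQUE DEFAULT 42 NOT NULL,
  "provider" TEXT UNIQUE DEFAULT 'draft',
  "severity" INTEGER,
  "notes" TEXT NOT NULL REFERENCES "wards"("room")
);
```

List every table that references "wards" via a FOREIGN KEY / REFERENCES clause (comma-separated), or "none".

prescriptions

- prescriptions.notes references wards(room).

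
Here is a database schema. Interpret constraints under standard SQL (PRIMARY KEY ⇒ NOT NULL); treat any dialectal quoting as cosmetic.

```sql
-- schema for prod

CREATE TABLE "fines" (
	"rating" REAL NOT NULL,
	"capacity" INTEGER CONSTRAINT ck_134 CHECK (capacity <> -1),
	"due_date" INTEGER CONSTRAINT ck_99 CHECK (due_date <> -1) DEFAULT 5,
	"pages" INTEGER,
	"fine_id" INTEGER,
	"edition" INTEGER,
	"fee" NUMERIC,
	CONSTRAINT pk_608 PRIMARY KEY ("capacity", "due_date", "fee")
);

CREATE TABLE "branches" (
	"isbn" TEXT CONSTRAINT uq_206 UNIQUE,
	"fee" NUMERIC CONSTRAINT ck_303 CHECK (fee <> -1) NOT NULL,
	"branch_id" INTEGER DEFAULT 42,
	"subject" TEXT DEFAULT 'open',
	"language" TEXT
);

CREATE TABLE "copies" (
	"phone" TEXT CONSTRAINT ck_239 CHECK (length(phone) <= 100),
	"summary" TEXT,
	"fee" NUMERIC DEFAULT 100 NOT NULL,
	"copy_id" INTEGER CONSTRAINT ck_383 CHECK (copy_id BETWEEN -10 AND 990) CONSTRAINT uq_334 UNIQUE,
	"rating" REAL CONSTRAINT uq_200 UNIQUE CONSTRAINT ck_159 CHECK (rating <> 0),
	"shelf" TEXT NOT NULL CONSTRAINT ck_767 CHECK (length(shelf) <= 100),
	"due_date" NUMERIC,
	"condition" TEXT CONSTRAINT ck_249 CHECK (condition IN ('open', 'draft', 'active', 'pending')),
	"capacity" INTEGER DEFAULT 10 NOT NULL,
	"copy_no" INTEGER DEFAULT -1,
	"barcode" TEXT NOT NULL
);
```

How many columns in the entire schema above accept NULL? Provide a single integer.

fines: 3 nullable (pages, fine_id, edition — PK (capacity, due_date, fee) and explicit NOT NULL columns excluded).
branches: 4 nullable (isbn, branch_id, subject, language — PK none and explicit NOT NULL columns excluded).
copies: 7 nullable (phone, summary, copy_id, rating, due_date, condition, copy_no — PK none and explicit NOT NULL columns excluded).
Total: 3 + 4 + 7 = 14.

14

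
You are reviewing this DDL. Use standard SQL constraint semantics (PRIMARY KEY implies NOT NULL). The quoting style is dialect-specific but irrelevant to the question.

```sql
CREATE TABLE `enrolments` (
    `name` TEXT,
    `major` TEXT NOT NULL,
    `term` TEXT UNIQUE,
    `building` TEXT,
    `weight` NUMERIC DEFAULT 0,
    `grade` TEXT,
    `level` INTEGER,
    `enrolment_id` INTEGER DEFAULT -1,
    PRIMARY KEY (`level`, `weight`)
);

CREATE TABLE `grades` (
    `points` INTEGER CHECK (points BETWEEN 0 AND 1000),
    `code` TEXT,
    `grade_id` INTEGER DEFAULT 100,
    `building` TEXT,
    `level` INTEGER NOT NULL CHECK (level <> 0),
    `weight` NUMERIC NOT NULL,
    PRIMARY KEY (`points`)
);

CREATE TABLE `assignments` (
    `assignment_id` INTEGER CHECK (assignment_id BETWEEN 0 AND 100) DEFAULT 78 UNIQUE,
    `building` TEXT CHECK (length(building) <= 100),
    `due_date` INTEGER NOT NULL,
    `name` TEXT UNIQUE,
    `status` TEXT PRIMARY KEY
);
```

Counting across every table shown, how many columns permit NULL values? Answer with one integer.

11

enrolments: 5 nullable (name, term, building, grade, enrolment_id — PK (level, weight) and explicit NOT NULL columns excluded).
grades: 3 nullable (code, grade_id, building — PK (points) and explicit NOT NULL columns excluded).
assignments: 3 nullable (assignment_id, building, name — PK (status) and explicit NOT NULL columns excluded).
Total: 5 + 3 + 3 = 11.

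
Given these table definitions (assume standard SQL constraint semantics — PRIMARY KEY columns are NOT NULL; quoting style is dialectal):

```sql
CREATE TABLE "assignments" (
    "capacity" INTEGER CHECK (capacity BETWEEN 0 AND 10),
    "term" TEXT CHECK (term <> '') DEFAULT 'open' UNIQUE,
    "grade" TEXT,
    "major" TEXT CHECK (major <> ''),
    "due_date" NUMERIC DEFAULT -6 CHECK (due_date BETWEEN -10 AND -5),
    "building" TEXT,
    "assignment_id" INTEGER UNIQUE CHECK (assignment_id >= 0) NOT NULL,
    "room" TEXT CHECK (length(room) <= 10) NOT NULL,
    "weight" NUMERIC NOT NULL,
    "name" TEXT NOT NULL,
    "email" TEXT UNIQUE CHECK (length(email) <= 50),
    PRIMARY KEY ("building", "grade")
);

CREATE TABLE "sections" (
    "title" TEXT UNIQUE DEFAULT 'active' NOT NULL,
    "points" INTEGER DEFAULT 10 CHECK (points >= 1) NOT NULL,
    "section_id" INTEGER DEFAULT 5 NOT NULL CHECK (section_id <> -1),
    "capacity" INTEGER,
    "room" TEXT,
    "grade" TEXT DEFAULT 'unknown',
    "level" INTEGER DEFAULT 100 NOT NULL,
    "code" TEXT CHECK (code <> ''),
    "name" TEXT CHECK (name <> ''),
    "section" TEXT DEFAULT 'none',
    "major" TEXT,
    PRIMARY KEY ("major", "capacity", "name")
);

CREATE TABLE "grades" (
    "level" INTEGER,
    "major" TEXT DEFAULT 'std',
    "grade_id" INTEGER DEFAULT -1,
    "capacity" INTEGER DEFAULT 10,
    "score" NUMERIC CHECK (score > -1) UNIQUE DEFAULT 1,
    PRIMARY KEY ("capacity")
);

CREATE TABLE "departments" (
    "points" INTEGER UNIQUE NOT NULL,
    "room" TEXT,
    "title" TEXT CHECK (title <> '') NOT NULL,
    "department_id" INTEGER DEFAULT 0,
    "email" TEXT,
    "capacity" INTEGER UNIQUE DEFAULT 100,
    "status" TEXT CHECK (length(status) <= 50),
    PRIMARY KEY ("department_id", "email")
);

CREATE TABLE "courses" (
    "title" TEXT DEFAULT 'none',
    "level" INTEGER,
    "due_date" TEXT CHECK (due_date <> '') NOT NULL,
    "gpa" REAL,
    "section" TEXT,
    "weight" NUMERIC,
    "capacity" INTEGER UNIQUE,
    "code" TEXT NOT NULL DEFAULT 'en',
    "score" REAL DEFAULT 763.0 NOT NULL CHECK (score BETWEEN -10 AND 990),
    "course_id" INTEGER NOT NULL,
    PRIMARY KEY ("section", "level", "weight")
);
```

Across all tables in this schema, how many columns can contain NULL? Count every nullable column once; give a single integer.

19

assignments: 5 nullable (capacity, term, major, due_date, email — PK (building, grade) and explicit NOT NULL columns excluded).
sections: 4 nullable (room, grade, code, section — PK (major, capacity, name) and explicit NOT NULL columns excluded).
grades: 4 nullable (level, major, grade_id, score — PK (capacity) and explicit NOT NULL columns excluded).
departments: 3 nullable (room, capacity, status — PK (department_id, email) and explicit NOT NULL columns excluded).
courses: 3 nullable (title, gpa, capacity — PK (section, level, weight) and explicit NOT NULL columns excluded).
Total: 5 + 4 + 4 + 3 + 3 = 19.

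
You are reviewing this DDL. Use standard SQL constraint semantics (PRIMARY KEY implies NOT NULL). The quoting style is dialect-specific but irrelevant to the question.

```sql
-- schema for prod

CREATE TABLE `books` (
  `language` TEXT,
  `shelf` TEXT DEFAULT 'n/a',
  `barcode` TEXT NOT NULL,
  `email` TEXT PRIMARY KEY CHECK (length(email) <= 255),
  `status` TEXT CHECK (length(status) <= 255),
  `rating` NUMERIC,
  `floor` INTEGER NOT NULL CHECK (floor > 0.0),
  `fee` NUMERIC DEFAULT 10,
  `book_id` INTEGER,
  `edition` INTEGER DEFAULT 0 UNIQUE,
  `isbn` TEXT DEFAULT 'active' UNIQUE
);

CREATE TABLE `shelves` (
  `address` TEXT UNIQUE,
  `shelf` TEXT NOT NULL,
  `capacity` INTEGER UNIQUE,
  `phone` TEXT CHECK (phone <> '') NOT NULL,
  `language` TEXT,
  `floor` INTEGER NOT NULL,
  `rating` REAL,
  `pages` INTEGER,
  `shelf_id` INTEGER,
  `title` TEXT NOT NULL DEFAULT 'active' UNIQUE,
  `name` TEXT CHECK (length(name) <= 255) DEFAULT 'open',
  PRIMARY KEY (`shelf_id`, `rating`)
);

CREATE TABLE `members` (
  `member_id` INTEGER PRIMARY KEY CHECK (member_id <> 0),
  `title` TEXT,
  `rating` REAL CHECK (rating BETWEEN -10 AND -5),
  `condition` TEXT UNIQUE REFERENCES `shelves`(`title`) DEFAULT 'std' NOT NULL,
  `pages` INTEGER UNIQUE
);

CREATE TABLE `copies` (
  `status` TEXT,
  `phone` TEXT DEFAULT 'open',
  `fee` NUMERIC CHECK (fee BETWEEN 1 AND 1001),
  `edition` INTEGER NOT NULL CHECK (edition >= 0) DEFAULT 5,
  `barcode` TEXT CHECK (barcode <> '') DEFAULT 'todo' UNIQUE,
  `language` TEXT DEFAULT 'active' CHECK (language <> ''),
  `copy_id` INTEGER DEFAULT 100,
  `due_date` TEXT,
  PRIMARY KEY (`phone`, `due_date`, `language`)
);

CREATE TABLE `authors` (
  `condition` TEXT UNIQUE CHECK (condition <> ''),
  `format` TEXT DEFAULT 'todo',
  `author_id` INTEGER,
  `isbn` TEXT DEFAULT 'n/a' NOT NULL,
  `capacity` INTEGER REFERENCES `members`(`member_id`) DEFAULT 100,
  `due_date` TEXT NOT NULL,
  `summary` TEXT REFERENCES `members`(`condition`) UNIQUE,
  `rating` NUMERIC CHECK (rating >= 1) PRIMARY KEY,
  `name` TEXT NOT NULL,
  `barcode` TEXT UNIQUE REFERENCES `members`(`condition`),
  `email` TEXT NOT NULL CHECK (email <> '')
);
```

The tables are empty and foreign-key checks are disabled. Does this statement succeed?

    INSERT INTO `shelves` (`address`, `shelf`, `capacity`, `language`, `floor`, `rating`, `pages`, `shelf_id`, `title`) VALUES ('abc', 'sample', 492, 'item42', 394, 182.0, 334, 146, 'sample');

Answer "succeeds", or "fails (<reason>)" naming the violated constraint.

fails (NOT NULL on phone)

phone is omitted from the column list and has no DEFAULT, so it would receive NULL.
But phone is declared NOT NULL.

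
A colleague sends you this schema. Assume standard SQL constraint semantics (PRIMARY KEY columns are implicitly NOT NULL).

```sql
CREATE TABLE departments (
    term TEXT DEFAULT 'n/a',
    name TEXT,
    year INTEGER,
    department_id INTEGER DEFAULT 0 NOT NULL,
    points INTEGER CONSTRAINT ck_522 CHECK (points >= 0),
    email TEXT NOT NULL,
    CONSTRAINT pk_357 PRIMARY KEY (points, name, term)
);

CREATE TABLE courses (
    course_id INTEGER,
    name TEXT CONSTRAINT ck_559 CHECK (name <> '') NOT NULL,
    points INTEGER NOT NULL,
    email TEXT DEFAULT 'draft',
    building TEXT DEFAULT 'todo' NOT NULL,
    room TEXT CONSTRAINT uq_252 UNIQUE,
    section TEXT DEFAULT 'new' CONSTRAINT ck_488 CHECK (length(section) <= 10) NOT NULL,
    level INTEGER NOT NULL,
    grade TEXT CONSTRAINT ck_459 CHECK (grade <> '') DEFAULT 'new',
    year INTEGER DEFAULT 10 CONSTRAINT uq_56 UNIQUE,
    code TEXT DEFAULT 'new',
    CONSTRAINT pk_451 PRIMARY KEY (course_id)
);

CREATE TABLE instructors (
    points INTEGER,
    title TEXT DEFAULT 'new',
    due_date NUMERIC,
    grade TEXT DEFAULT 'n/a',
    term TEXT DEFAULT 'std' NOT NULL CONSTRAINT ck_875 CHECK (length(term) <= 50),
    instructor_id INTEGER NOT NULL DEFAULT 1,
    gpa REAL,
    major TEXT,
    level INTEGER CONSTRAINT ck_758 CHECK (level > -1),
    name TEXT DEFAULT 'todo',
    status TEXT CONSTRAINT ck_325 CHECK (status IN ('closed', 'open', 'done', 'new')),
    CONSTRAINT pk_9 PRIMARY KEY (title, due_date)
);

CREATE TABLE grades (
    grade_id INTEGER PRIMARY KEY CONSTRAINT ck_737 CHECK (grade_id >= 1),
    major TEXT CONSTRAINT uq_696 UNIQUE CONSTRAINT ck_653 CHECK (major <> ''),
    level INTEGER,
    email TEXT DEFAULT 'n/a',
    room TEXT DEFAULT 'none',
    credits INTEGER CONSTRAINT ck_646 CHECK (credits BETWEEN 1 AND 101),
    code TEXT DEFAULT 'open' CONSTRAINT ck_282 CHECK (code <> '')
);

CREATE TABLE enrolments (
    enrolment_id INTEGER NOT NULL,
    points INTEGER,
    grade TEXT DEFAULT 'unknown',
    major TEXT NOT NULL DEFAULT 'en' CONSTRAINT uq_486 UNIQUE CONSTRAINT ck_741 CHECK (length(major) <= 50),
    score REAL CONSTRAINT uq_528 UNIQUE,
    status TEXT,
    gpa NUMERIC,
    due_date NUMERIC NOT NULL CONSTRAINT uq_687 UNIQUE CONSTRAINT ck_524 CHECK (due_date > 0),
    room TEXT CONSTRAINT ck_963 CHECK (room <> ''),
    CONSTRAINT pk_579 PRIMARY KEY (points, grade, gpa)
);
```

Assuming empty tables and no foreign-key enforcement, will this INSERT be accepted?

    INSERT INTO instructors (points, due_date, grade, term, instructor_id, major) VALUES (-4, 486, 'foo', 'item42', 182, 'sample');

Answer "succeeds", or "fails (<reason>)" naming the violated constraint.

NOT NULL columns: due_date is supplied; instructor_id is supplied; term is supplied; title defaults to 'new'.
CHECK constraints: 'item42' satisfies (length(term) <= 50).
No constraint is violated.

succeeds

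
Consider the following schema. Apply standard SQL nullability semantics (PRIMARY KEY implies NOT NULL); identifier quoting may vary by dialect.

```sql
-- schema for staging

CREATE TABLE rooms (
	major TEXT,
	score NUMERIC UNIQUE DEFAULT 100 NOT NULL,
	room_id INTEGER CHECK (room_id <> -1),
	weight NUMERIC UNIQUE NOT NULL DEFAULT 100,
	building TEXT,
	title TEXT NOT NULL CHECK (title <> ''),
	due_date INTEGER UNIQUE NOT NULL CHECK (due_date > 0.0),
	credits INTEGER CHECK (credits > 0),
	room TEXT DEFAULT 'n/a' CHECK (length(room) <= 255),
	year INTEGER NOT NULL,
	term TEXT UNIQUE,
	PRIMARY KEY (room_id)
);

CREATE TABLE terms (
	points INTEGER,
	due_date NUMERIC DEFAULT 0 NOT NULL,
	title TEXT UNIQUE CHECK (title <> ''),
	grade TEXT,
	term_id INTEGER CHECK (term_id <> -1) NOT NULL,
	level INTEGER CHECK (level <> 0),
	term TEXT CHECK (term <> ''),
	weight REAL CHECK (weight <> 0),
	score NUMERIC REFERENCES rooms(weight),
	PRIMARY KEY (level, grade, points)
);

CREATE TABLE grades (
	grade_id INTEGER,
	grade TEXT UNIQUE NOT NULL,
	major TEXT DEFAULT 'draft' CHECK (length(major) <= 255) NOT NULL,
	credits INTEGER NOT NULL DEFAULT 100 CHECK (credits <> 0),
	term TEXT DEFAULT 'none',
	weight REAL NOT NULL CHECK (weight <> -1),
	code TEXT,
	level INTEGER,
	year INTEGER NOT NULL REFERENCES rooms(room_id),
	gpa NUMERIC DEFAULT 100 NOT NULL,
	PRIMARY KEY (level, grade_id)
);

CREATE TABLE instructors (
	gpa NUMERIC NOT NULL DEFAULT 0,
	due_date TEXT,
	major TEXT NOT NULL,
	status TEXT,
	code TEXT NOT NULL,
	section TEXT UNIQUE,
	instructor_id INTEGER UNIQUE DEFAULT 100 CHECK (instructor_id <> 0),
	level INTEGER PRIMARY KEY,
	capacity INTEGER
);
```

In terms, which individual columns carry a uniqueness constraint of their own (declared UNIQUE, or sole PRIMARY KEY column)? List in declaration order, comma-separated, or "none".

- points: part of a composite PRIMARY KEY — only the tuple is unique, not this column on its own.
- due_date: no UNIQUE or single-column PK constraint.
- title: declared UNIQUE → unique.
- grade: part of a composite PRIMARY KEY — only the tuple is unique, not this column on its own.
- term_id: no UNIQUE or single-column PK constraint.
- level: part of a composite PRIMARY KEY — only the tuple is unique, not this column on its own.
- term: no UNIQUE or single-column PK constraint.
- weight: no UNIQUE or single-column PK constraint.
- score: no UNIQUE or single-column PK constraint.

title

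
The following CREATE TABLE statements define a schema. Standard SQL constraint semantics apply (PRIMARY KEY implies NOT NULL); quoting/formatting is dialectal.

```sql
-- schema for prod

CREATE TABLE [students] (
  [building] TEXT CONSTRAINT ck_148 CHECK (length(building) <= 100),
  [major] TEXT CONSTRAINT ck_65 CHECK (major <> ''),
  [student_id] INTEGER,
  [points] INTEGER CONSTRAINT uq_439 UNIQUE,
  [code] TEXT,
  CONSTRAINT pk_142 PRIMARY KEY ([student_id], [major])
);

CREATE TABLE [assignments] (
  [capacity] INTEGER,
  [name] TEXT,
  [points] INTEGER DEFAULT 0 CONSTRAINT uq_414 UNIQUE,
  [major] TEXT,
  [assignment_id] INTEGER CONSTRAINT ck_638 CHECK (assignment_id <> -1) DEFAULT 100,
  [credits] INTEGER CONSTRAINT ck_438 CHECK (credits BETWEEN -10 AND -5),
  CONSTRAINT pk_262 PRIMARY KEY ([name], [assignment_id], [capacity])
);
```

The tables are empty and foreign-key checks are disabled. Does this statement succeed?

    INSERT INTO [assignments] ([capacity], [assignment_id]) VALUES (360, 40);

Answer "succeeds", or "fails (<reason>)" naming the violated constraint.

name is omitted from the column list and has no DEFAULT, so it would receive NULL.
But name is part of the PRIMARY KEY (implied NOT NULL).

fails (NOT NULL on name)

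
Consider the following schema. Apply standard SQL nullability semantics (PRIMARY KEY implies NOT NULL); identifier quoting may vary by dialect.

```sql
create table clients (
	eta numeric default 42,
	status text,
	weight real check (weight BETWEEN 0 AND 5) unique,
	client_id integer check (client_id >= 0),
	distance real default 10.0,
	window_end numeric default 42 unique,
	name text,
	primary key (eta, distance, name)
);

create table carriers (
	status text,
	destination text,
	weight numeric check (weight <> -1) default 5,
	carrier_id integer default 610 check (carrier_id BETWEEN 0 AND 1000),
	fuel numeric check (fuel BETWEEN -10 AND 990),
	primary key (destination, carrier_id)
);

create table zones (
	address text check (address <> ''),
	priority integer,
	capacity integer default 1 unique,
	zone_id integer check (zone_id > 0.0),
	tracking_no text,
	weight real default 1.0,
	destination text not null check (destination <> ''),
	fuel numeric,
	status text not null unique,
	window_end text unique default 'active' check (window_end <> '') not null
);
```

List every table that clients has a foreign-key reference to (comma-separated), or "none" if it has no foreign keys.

No column in clients has a REFERENCES clause.

none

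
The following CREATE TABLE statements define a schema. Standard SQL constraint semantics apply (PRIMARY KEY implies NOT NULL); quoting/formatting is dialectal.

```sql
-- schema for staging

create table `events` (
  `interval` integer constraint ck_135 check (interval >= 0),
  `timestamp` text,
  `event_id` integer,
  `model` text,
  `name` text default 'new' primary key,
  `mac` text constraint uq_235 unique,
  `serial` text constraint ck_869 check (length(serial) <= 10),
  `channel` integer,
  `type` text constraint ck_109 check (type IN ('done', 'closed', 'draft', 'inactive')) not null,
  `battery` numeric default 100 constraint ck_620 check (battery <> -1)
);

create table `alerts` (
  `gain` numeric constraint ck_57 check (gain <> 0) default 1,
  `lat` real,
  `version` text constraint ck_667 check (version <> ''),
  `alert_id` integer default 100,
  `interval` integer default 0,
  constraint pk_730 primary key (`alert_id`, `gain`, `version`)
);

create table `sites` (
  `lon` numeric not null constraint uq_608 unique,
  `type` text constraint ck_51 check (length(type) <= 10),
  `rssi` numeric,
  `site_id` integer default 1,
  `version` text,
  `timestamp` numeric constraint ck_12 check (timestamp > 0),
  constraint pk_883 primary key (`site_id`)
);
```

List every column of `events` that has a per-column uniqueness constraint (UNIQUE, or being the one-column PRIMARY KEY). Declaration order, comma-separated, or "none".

name, mac

- interval: no UNIQUE or single-column PK constraint.
- timestamp: no UNIQUE or single-column PK constraint.
- event_id: no UNIQUE or single-column PK constraint.
- model: no UNIQUE or single-column PK constraint.
- name: single-column PRIMARY KEY → unique.
- mac: declared UNIQUE → unique.
- serial: no UNIQUE or single-column PK constraint.
- channel: no UNIQUE or single-column PK constraint.
- type: no UNIQUE or single-column PK constraint.
- battery: no UNIQUE or single-column PK constraint.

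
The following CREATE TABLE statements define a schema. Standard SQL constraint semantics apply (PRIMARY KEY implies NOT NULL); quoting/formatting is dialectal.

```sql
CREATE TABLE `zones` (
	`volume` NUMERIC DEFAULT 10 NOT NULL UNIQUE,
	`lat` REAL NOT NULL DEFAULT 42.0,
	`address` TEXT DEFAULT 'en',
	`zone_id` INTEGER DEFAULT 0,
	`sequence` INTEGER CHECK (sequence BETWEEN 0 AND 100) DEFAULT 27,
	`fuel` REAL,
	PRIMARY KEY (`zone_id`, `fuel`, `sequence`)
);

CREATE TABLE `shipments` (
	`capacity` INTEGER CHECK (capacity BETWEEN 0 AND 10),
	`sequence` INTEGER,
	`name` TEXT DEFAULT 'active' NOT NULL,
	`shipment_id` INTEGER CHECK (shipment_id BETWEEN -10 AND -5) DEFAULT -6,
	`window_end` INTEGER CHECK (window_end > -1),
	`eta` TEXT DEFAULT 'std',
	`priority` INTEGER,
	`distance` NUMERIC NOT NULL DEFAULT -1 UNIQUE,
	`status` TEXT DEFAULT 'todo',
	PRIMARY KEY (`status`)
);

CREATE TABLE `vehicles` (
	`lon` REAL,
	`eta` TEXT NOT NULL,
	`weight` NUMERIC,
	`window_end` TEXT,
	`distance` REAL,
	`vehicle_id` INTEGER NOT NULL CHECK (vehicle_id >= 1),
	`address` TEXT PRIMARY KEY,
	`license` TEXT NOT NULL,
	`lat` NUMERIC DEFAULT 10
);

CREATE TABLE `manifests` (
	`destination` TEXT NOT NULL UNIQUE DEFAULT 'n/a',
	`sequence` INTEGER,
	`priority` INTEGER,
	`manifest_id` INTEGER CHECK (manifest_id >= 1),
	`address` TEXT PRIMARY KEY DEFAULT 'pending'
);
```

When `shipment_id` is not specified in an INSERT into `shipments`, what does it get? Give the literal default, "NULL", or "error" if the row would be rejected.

-6

shipment_id has an explicit DEFAULT -6.
When the column is omitted from an INSERT, that default is used.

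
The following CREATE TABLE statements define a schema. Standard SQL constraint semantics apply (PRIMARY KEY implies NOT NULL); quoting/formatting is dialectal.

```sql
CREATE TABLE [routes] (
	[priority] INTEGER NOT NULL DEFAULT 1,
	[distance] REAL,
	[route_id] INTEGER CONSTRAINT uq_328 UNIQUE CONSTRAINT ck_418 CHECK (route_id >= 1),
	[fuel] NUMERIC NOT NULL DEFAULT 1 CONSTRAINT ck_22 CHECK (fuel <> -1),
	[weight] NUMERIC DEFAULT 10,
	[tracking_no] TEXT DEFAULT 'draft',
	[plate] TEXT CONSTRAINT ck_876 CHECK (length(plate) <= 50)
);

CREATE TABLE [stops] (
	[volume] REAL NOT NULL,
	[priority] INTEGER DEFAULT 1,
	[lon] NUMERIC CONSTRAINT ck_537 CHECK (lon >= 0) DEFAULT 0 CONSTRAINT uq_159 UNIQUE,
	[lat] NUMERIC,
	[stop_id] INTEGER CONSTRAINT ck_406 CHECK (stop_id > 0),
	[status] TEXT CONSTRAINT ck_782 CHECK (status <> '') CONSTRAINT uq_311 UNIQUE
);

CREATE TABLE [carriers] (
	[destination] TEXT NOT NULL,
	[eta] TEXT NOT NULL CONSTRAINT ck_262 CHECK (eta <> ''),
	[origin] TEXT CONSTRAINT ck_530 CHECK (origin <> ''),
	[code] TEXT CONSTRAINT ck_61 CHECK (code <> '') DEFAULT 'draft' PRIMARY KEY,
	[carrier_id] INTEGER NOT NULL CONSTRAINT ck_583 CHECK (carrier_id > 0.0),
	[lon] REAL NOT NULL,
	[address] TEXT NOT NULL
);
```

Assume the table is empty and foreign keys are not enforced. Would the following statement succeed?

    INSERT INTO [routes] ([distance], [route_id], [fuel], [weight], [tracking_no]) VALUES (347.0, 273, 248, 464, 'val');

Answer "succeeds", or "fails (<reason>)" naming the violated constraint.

NOT NULL columns: fuel is supplied; priority defaults to 1.
CHECK constraints: 273 satisfies (route_id >= 1); 248 satisfies (fuel <> -1).
No constraint is violated.

succeeds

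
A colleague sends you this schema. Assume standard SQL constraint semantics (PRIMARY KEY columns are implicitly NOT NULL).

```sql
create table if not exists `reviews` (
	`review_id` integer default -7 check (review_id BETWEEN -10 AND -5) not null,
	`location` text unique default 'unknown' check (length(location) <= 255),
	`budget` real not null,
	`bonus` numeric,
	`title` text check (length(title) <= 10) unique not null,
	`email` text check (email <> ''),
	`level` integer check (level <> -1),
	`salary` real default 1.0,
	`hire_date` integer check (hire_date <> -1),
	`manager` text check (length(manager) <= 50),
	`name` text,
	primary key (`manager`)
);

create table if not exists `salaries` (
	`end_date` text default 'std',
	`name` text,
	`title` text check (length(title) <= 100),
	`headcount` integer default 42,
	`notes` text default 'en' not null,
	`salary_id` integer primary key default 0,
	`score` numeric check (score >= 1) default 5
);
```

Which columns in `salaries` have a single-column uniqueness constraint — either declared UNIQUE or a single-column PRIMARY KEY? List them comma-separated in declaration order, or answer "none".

- end_date: no UNIQUE or single-column PK constraint.
- name: no UNIQUE or single-column PK constraint.
- title: no UNIQUE or single-column PK constraint.
- headcount: no UNIQUE or single-column PK constraint.
- notes: no UNIQUE or single-column PK constraint.
- salary_id: single-column PRIMARY KEY → unique.
- score: no UNIQUE or single-column PK constraint.

salary_id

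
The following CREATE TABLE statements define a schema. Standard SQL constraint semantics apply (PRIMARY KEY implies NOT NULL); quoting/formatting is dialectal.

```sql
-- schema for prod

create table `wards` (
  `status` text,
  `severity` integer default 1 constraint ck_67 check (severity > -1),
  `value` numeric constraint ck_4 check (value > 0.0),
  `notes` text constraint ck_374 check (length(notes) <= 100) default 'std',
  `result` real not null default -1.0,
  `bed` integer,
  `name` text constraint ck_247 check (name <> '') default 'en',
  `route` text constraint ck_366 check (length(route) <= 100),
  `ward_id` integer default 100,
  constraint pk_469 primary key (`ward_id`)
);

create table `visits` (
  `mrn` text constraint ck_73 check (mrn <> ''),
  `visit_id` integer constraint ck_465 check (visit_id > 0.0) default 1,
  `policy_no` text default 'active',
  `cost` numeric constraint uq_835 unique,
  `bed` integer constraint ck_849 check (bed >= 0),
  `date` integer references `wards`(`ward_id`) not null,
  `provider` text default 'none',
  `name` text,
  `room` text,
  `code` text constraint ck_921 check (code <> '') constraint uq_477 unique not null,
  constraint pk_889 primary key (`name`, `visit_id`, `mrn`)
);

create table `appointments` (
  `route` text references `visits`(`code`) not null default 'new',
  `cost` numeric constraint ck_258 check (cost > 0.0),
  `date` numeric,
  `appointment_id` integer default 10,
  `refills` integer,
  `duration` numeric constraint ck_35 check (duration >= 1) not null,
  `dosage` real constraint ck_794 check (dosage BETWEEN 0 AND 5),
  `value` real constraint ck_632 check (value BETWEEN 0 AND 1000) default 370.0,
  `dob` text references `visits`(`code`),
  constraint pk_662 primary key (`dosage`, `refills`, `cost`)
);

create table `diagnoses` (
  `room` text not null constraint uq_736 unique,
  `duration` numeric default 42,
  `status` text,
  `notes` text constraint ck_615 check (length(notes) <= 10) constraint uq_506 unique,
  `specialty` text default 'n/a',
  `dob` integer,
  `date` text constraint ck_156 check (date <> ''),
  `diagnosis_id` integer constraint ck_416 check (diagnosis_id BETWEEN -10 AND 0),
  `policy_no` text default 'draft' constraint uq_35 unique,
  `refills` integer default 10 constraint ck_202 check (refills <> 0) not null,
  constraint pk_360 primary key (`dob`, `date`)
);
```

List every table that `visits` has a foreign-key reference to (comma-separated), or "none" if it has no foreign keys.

- date REFERENCES wards(ward_id).

wards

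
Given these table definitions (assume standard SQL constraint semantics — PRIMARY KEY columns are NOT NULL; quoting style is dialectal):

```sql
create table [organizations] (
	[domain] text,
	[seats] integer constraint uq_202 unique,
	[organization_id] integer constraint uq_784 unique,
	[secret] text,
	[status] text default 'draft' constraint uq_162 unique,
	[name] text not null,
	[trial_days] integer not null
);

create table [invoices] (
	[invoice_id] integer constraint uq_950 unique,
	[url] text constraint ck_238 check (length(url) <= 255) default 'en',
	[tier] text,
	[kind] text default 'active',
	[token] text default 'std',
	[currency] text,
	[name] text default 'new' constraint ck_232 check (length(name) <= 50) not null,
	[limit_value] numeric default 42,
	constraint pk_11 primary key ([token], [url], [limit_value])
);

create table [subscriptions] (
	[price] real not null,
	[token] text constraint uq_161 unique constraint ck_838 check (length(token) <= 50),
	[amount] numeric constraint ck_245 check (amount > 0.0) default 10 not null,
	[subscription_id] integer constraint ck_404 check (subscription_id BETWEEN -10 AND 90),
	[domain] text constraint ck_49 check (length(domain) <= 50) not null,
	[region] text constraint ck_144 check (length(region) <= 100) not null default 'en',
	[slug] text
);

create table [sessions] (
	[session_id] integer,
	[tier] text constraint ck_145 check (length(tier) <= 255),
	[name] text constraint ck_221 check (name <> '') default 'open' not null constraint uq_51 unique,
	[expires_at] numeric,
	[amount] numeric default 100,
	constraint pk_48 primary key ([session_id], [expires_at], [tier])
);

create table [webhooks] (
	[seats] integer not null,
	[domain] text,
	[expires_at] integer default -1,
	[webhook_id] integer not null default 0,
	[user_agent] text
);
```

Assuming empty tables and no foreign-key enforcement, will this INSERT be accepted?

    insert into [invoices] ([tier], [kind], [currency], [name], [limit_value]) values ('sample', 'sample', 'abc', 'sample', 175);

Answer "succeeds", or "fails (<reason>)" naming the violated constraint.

NOT NULL columns: limit_value is supplied; name is supplied; token defaults to 'std'; url defaults to 'en'.
CHECK constraints: 'sample' satisfies (length(name) <= 50).
No constraint is violated.

succeeds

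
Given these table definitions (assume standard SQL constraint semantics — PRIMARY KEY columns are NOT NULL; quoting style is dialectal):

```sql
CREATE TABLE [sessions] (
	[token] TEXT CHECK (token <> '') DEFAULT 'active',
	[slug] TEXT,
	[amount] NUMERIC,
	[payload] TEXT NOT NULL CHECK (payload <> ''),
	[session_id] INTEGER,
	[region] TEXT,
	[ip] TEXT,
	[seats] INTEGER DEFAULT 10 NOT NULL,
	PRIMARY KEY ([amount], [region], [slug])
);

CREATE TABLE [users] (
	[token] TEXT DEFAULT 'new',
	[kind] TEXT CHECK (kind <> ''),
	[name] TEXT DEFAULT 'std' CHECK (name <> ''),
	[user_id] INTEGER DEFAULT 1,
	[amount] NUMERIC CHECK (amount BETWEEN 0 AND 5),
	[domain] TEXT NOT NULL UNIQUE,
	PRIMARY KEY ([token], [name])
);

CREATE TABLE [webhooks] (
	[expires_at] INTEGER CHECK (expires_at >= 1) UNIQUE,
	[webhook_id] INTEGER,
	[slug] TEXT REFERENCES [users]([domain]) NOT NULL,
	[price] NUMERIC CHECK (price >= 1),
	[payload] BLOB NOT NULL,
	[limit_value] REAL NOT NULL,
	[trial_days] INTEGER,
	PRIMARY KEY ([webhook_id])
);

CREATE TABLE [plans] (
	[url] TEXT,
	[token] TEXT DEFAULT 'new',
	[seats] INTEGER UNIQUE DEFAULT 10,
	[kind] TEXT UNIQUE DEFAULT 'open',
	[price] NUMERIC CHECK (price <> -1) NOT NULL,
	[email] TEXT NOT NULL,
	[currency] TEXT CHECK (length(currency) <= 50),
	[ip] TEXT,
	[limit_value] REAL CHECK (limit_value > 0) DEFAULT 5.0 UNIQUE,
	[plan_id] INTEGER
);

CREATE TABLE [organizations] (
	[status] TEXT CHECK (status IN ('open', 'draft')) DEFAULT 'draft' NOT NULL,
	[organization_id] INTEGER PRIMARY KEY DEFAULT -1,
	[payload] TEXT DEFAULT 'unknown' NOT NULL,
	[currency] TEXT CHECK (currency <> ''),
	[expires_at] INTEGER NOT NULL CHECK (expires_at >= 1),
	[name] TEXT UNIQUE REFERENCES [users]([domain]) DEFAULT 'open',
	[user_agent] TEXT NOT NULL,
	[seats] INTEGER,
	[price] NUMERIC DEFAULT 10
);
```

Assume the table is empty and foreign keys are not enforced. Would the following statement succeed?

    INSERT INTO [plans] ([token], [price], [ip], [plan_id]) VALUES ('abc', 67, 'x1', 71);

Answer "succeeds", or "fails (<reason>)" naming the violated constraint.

fails (NOT NULL on email)

email is omitted from the column list and has no DEFAULT, so it would receive NULL.
But email is declared NOT NULL.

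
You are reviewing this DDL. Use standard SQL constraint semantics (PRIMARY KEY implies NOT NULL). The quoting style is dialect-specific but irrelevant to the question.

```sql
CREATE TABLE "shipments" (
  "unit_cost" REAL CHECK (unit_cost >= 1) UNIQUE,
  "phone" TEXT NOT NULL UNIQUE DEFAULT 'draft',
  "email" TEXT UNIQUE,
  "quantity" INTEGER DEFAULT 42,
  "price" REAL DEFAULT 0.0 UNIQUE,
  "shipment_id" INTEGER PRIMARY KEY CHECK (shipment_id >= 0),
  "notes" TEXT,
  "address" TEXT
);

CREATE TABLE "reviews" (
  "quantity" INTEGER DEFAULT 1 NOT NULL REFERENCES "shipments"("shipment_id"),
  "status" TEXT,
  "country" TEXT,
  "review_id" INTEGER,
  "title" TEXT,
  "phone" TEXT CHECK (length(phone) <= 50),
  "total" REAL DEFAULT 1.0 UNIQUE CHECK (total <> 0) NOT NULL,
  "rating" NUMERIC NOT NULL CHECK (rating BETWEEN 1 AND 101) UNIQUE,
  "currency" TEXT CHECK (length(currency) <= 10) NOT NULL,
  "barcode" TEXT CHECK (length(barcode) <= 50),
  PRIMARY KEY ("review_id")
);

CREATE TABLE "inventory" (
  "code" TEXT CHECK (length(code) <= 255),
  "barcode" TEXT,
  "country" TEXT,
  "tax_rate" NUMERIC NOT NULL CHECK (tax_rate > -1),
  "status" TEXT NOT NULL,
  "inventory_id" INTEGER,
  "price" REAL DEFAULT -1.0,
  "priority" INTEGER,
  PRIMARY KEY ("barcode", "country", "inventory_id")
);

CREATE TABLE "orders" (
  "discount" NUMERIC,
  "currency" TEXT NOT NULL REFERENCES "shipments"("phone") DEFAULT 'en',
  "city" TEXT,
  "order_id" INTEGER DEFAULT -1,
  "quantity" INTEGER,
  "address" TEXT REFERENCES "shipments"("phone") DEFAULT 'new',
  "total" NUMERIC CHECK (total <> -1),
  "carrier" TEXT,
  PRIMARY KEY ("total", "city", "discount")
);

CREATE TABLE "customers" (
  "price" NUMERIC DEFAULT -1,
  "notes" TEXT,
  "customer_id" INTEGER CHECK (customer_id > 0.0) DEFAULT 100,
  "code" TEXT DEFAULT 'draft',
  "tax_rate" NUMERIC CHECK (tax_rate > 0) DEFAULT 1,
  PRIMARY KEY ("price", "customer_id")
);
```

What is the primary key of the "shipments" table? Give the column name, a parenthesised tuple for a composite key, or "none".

shipment_id

shipment_id is declared PRIMARY KEY inline on the column.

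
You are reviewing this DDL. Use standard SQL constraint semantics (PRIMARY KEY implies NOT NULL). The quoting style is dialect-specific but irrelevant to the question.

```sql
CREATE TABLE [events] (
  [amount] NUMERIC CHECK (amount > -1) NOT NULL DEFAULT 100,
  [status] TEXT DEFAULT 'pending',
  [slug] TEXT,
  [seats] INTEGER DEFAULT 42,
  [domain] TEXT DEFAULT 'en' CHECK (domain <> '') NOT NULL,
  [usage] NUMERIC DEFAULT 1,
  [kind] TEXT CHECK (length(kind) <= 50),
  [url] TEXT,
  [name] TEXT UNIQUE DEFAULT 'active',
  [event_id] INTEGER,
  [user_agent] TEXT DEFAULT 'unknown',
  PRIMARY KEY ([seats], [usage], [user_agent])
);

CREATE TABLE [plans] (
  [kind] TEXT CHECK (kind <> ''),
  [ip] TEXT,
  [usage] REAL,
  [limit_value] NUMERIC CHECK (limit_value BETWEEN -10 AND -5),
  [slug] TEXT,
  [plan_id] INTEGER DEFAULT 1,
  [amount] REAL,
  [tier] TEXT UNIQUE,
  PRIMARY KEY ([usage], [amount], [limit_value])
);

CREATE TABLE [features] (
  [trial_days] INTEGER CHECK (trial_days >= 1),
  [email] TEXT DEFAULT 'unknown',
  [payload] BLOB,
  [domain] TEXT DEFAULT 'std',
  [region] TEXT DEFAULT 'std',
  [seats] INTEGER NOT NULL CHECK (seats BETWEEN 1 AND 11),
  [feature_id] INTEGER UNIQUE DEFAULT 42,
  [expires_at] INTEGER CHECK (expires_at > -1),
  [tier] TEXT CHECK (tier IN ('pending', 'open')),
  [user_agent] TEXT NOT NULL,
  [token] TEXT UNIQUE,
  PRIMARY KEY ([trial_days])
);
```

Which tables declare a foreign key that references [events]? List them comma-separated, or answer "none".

none

No REFERENCES clause anywhere in the schema names events.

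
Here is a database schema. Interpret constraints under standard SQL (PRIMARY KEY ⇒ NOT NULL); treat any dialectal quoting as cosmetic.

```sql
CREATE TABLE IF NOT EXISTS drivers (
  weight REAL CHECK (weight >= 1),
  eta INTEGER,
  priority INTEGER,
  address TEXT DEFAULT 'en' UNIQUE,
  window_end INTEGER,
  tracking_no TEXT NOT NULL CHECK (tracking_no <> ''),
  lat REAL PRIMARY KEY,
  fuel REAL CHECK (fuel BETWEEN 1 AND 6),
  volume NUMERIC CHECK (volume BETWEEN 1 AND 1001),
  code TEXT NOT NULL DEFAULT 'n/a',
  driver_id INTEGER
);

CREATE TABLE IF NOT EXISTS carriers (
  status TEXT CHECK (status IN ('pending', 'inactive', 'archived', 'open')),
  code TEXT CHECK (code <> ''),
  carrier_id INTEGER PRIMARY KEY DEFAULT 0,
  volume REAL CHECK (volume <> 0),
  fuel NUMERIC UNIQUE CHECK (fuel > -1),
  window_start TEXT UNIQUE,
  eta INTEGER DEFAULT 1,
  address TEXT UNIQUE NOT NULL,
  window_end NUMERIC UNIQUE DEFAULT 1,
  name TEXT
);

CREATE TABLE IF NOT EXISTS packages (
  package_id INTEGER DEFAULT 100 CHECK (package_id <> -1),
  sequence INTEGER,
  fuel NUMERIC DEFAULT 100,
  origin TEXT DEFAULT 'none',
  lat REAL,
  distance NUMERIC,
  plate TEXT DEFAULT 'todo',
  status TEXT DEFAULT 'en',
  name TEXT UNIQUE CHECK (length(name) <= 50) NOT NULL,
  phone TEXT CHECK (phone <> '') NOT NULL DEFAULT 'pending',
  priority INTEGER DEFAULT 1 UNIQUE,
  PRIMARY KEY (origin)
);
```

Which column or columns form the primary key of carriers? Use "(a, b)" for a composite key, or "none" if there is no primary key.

carrier_id

carrier_id is declared PRIMARY KEY inline on the column.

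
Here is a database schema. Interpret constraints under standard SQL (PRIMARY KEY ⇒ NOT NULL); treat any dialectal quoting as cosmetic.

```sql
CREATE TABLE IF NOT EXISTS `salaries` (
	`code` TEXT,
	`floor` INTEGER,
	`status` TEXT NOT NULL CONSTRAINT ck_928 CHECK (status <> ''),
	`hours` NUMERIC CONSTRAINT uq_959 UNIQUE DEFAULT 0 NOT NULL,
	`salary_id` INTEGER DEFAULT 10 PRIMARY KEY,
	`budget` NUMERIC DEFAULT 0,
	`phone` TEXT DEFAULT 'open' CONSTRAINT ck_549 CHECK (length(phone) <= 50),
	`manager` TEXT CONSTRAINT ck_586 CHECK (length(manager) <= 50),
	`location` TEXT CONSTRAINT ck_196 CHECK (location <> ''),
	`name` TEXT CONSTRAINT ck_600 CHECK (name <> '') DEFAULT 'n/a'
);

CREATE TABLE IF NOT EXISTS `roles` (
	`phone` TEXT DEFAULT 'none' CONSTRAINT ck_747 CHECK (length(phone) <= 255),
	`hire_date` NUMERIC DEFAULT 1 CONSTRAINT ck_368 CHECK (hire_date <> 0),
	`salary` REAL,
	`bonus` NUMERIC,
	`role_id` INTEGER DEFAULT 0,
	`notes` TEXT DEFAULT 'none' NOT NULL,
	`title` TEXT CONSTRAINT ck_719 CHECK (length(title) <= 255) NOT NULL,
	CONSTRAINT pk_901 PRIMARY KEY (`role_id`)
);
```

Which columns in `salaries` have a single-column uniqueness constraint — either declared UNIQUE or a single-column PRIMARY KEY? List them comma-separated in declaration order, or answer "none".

- code: no UNIQUE or single-column PK constraint.
- floor: no UNIQUE or single-column PK constraint.
- status: no UNIQUE or single-column PK constraint.
- hours: declared UNIQUE → unique.
- salary_id: single-column PRIMARY KEY → unique.
- budget: no UNIQUE or single-column PK constraint.
- phone: no UNIQUE or single-column PK constraint.
- manager: no UNIQUE or single-column PK constraint.
- location: no UNIQUE or single-column PK constraint.
- name: no UNIQUE or single-column PK constraint.

hours, salary_id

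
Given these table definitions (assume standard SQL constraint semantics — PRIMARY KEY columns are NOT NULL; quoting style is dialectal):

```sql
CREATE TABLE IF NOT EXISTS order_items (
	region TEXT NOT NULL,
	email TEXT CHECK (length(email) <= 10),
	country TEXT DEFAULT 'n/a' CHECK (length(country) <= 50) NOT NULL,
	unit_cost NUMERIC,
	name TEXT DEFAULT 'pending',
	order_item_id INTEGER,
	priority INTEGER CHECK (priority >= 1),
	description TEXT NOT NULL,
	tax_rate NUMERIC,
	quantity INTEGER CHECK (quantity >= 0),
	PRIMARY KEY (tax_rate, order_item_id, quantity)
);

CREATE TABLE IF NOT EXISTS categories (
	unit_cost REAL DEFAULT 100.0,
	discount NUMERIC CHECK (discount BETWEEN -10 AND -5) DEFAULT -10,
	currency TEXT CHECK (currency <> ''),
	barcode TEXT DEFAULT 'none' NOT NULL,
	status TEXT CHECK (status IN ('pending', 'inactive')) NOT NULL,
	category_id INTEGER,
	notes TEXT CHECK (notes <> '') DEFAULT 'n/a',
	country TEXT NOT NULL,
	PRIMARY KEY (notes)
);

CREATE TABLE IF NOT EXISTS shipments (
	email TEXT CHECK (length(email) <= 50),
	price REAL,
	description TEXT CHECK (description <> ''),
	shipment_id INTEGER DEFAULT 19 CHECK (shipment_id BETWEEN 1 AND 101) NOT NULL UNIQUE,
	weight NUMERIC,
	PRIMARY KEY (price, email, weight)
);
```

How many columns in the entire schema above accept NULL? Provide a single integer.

order_items: 4 nullable (email, unit_cost, name, priority — PK (tax_rate, order_item_id, quantity) and explicit NOT NULL columns excluded).
categories: 4 nullable (unit_cost, discount, currency, category_id — PK (notes) and explicit NOT NULL columns excluded).
shipments: 1 nullable (description — PK (price, email, weight) and explicit NOT NULL columns excluded).
Total: 4 + 4 + 1 = 9.

9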